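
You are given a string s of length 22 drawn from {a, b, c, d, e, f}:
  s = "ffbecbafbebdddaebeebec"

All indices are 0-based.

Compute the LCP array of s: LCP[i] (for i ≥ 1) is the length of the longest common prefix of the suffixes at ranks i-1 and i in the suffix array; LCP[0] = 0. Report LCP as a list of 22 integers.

[0, 1, 0, 1, 1, 2, 3, 2, 0, 1, 0, 1, 2, 0, 2, 3, 1, 2, 1, 0, 3, 1]

sorted suffixes:
  #0 SA[0]=14  'aebeebec'
  #1 SA[1]=6  'afbebdddaebeebec'
  #2 SA[2]=5  'bafbebdddaebeebec'
  #3 SA[3]=10  'bdddaebeebec'
  #4 SA[4]=8  'bebdddaebeebec'
  #5 SA[5]=19  'bec'
  #6 SA[6]=2  'becbafbebdddaebeebec'
  #7 SA[7]=16  'beebec'
  #8 SA[8]=21  'c'
  #9 SA[9]=4  'cbafbebdddaebeebec'
  #10 SA[10]=13  'daebeebec'
  #11 SA[11]=12  'ddaebeebec'
  #12 SA[12]=11  'dddaebeebec'
  #13 SA[13]=9  'ebdddaebeebec'
  #14 SA[14]=18  'ebec'
  #15 SA[15]=15  'ebeebec'
  #16 SA[16]=20  'ec'
  #17 SA[17]=3  'ecbafbebdddaebeebec'
  #18 SA[18]=17  'eebec'
  #19 SA[19]=7  'fbebdddaebeebec'
  #20 SA[20]=1  'fbecbafbebdddaebeebec'
  #21 SA[21]=0  'ffbecbafbebdddaebeebec'

SA = [14, 6, 5, 10, 8, 19, 2, 16, 21, 4, 13, 12, 11, 9, 18, 15, 20, 3, 17, 7, 1, 0]
i: (SA[i-1],SA[i]) lcp shared
  1: (14,6) 1 'a'
  2: (6,5) 0 ''
  3: (5,10) 1 'b'
  4: (10,8) 1 'b'
  5: (8,19) 2 'be'
  6: (19,2) 3 'bec'
  7: (2,16) 2 'be'
  8: (16,21) 0 ''
  9: (21,4) 1 'c'
  10: (4,13) 0 ''
  11: (13,12) 1 'd'
  12: (12,11) 2 'dd'
  13: (11,9) 0 ''
  14: (9,18) 2 'eb'
  15: (18,15) 3 'ebe'
  16: (15,20) 1 'e'
  17: (20,3) 2 'ec'
  18: (3,17) 1 'e'
  19: (17,7) 0 ''
  20: (7,1) 3 'fbe'
  21: (1,0) 1 'f'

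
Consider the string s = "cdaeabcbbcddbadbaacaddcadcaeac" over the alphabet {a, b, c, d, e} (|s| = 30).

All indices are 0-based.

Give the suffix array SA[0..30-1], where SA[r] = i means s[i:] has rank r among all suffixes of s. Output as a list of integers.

rank→(start, suffix):
  0 → (16, 'aacaddcadcaeac')
  1 → (4, 'abcbbcddbadbaacaddcadcaeac')
  2 → (28, 'ac')
  3 → (17, 'acaddcadcaeac')
  4 → (13, 'adbaacaddcadcaeac')
  5 → (23, 'adcaeac')
  6 → (19, 'addcadcaeac')
  7 → (2, 'aeabcbbcddbadbaacaddcadcaeac')
  8 → (26, 'aeac')
  9 → (15, 'baacaddcadcaeac')
  10 → (12, 'badbaacaddcadcaeac')
  11 → (7, 'bbcddbadbaacaddcadcaeac')
  12 → (5, 'bcbbcddbadbaacaddcadcaeac')
  13 → (8, 'bcddbadbaacaddcadcaeac')
  14 → (29, 'c')
  15 → (22, 'cadcaeac')
  16 → (18, 'caddcadcaeac')
  17 → (25, 'caeac')
  18 → (6, 'cbbcddbadbaacaddcadcaeac')
  19 → (0, 'cdaeabcbbcddbadbaacaddcadcaeac')
  20 → (9, 'cddbadbaacaddcadcaeac')
  21 → (1, 'daeabcbbcddbadbaacaddcadcaeac')
  22 → (14, 'dbaacaddcadcaeac')
  23 → (11, 'dbadbaacaddcadcaeac')
  24 → (21, 'dcadcaeac')
  25 → (24, 'dcaeac')
  26 → (10, 'ddbadbaacaddcadcaeac')
  27 → (20, 'ddcadcaeac')
  28 → (3, 'eabcbbcddbadbaacaddcadcaeac')
  29 → (27, 'eac')

[16, 4, 28, 17, 13, 23, 19, 2, 26, 15, 12, 7, 5, 8, 29, 22, 18, 25, 6, 0, 9, 1, 14, 11, 21, 24, 10, 20, 3, 27]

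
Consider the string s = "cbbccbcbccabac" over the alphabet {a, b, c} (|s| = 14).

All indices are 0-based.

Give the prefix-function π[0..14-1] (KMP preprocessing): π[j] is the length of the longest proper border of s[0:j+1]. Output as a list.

[0, 0, 0, 1, 1, 2, 1, 2, 1, 1, 0, 0, 0, 1]

π[0] = 0
j=1 s[j]='b': π[1]=0 (border '')
j=2 s[j]='b': π[2]=0 (border '')
j=3 s[j]='c': π[3]=1 (border 'c')
j=4 s[j]='c': k: 1→0; π[4]=1 (border 'c')
j=5 s[j]='b': π[5]=2 (border 'cb')
j=6 s[j]='c': k: 2→0; π[6]=1 (border 'c')
j=7 s[j]='b': π[7]=2 (border 'cb')
j=8 s[j]='c': k: 2→0; π[8]=1 (border 'c')
j=9 s[j]='c': k: 1→0; π[9]=1 (border 'c')
j=10 s[j]='a': k: 1→0; π[10]=0 (border '')
j=11 s[j]='b': π[11]=0 (border '')
j=12 s[j]='a': π[12]=0 (border '')
j=13 s[j]='c': π[13]=1 (border 'c')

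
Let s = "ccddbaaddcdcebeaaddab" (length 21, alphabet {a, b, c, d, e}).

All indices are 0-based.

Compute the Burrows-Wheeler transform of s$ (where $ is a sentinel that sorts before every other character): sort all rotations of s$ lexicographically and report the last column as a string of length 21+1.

rank  rotation                last
    0  $ccddbaaddcdcebeaaddab  b
    1  aaddab$ccddbaaddcdcebe  e
    2  aaddcdcebeaaddab$ccddb  b
    3  ab$ccddbaaddcdcebeaadd  d
    4  addab$ccddbaaddcdcebea  a
    5  addcdcebeaaddab$ccddba  a
    6  b$ccddbaaddcdcebeaadda  a
    7  baaddcdcebeaaddab$ccdd  d
    8  beaaddab$ccddbaaddcdce  e
    9  ccddbaaddcdcebeaaddab$  $
   10  cdcebeaaddab$ccddbaadd  d
   11  cddbaaddcdcebeaaddab$c  c
   12  cebeaaddab$ccddbaaddcd  d
   13  dab$ccddbaaddcdcebeaad  d
   14  dbaaddcdcebeaaddab$ccd  d
   15  dcdcebeaaddab$ccddbaad  d
   16  dcebeaaddab$ccddbaaddc  c
   17  ddab$ccddbaaddcdcebeaa  a
   18  ddbaaddcdcebeaaddab$cc  c
   19  ddcdcebeaaddab$ccddbaa  a
   20  eaaddab$ccddbaaddcdceb  b
   21  ebeaaddab$ccddbaaddcdc  c

bebdaaade$dcddddcacabc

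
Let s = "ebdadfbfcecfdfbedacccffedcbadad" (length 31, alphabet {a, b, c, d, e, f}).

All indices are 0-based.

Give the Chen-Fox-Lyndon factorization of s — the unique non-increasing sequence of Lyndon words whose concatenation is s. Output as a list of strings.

emit factor 1: 'e' (i=0, period=1)
emit factor 2: 'bd' (i=1, period=2)
emit factor 3: 'adfbfcecfdfbed' (i=3, period=14)
emit factor 4: 'acccffedcbadad' (i=17, period=14)

["e", "bd", "adfbfcecfdfbed", "acccffedcbadad"]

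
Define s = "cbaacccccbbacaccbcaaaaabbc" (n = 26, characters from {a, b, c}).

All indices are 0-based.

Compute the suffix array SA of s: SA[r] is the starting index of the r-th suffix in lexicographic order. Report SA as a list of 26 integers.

[18, 19, 20, 21, 2, 22, 11, 13, 3, 1, 10, 9, 23, 24, 16, 25, 17, 12, 0, 8, 15, 7, 14, 6, 5, 4]

rank | idx | suffix
   0 |  18 | aaaaabbc
   1 |  19 | aaaabbc
   2 |  20 | aaabbc
   3 |  21 | aabbc
   4 |   2 | aacccccbbacaccbcaaaaabbc
   5 |  22 | abbc
   6 |  11 | acaccbcaaaaabbc
   7 |  13 | accbcaaaaabbc
   8 |   3 | acccccbbacaccbcaaaaabbc
   9 |   1 | baacccccbbacaccbcaaaaabbc
  10 |  10 | bacaccbcaaaaabbc
  11 |   9 | bbacaccbcaaaaabbc
  12 |  23 | bbc
  13 |  24 | bc
  14 |  16 | bcaaaaabbc
  15 |  25 | c
  16 |  17 | caaaaabbc
  17 |  12 | caccbcaaaaabbc
  18 |   0 | cbaacccccbbacaccbcaaaaabbc
  19 |   8 | cbbacaccbcaaaaabbc
  20 |  15 | cbcaaaaabbc
  21 |   7 | ccbbacaccbcaaaaabbc
  22 |  14 | ccbcaaaaabbc
  23 |   6 | cccbbacaccbcaaaaabbc
  24 |   5 | ccccbbacaccbcaaaaabbc
  25 |   4 | cccccbbacaccbcaaaaabbc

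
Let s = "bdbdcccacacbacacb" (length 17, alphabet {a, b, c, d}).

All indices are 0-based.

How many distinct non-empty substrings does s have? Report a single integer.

rank | idx | suffix
   0 |  12 | acacb
   1 |   7 | acacbacacb
   2 |  14 | acb
   3 |   9 | acbacacb
   4 |  16 | b
   5 |  11 | bacacb
   6 |   0 | bdbdcccacacbacacb
   7 |   2 | bdcccacacbacacb
   8 |   6 | cacacbacacb
   9 |  13 | cacb
  10 |   8 | cacbacacb
  11 |  15 | cb
  12 |  10 | cbacacb
  13 |   5 | ccacacbacacb
  14 |   4 | cccacacbacacb
  15 |   1 | dbdcccacacbacacb
  16 |   3 | dcccacacbacacb

SA = [12, 7, 14, 9, 16, 11, 0, 2, 6, 13, 8, 15, 10, 5, 4, 1, 3]
i: (SA[i-1],SA[i]) lcp shared
  1: (12,7) 5 'acacb'
  2: (7,14) 2 'ac'
  3: (14,9) 3 'acb'
  4: (9,16) 0 ''
  5: (16,11) 1 'b'
  6: (11,0) 1 'b'
  7: (0,2) 2 'bd'
  8: (2,6) 0 ''
  9: (6,13) 3 'cac'
  10: (13,8) 4 'cacb'
  11: (8,15) 1 'c'
  12: (15,10) 2 'cb'
  13: (10,5) 1 'c'
  14: (5,4) 2 'cc'
  15: (4,1) 0 ''
  16: (1,3) 1 'd'

n(n+1)/2 = 17·18/2 = 153
Σ LCP = 0 + 5 + 2 + 3 + 0 + 1 + 1 + 2 + 0 + 3 + 4 + 1 + 2 + 1 + 2 + 0 + 1 = 28
distinct = 153 − 28 = 125

125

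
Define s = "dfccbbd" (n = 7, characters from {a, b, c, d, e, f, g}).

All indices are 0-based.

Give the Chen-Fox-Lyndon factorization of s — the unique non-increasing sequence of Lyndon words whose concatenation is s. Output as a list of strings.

["df", "c", "c", "bbd"]

emit factor 1: 'df' (i=0, period=2)
emit factor 2: 'c' (i=2, period=1)
emit factor 3: 'c' (i=3, period=1)
emit factor 4: 'bbd' (i=4, period=3)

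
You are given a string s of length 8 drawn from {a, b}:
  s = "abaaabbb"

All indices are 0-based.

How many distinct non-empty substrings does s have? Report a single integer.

27

sorted suffixes:
  #0 SA[0]=2  'aaabbb'
  #1 SA[1]=3  'aabbb'
  #2 SA[2]=0  'abaaabbb'
  #3 SA[3]=4  'abbb'
  #4 SA[4]=7  'b'
  #5 SA[5]=1  'baaabbb'
  #6 SA[6]=6  'bb'
  #7 SA[7]=5  'bbb'

SA = [2, 3, 0, 4, 7, 1, 6, 5]
[i] adj suffixes → lcp
  [1] 2/3 → 2 ('aa')
  [2] 3/0 → 1 ('a')
  [3] 0/4 → 2 ('ab')
  [4] 4/7 → 0 ('')
  [5] 7/1 → 1 ('b')
  [6] 1/6 → 1 ('b')
  [7] 6/5 → 2 ('bb')

n(n+1)/2 = 8·9/2 = 36
Σ LCP = 0 + 2 + 1 + 2 + 0 + 1 + 1 + 2 = 9
distinct = 36 − 9 = 27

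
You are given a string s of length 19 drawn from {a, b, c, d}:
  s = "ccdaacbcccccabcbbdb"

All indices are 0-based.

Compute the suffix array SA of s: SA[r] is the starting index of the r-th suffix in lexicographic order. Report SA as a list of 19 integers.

rank | idx | suffix
   0 |   3 | aacbcccccabcbbdb
   1 |  12 | abcbbdb
   2 |   4 | acbcccccabcbbdb
   3 |  18 | b
   4 |  15 | bbdb
   5 |  13 | bcbbdb
   6 |   6 | bcccccabcbbdb
   7 |  16 | bdb
   8 |  11 | cabcbbdb
   9 |  14 | cbbdb
  10 |   5 | cbcccccabcbbdb
  11 |  10 | ccabcbbdb
  12 |   9 | cccabcbbdb
  13 |   8 | ccccabcbbdb
  14 |   7 | cccccabcbbdb
  15 |   0 | ccdaacbcccccabcbbdb
  16 |   1 | cdaacbcccccabcbbdb
  17 |   2 | daacbcccccabcbbdb
  18 |  17 | db

[3, 12, 4, 18, 15, 13, 6, 16, 11, 14, 5, 10, 9, 8, 7, 0, 1, 2, 17]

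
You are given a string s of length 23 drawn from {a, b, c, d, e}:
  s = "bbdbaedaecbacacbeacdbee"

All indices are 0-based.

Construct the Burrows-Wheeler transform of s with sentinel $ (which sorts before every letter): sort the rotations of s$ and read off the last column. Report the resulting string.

ebcedbcd$bcdaeaaebcebaab

rank  rotation                  last
    0  $bbdbaedaecbacacbeacdbee  e
    1  acacbeacdbee$bbdbaedaecb  b
    2  acbeacdbee$bbdbaedaecbac  c
    3  acdbee$bbdbaedaecbacacbe  e
    4  aecbacacbeacdbee$bbdbaed  d
    5  aedaecbacacbeacdbee$bbdb  b
    6  bacacbeacdbee$bbdbaedaec  c
    7  baedaecbacacbeacdbee$bbd  d
    8  bbdbaedaecbacacbeacdbee$  $
    9  bdbaedaecbacacbeacdbee$b  b
   10  beacdbee$bbdbaedaecbacac  c
   11  bee$bbdbaedaecbacacbeacd  d
   12  cacbeacdbee$bbdbaedaecba  a
   13  cbacacbeacdbee$bbdbaedae  e
   14  cbeacdbee$bbdbaedaecbaca  a
   15  cdbee$bbdbaedaecbacacbea  a
   16  daecbacacbeacdbee$bbdbae  e
   17  dbaedaecbacacbeacdbee$bb  b
   18  dbee$bbdbaedaecbacacbeac  c
   19  e$bbdbaedaecbacacbeacdbe  e
   20  eacdbee$bbdbaedaecbacacb  b
   21  ecbacacbeacdbee$bbdbaeda  a
   22  edaecbacacbeacdbee$bbdba  a
   23  ee$bbdbaedaecbacacbeacdb  b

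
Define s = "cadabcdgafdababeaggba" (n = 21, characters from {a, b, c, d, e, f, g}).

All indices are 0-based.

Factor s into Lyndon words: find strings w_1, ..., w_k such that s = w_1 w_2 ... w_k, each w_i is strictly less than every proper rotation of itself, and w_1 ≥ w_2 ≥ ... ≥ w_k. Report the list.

emit factor 1: 'c' (i=0, period=1)
emit factor 2: 'ad' (i=1, period=2)
emit factor 3: 'abcdgafd' (i=3, period=8)
emit factor 4: 'ababeaggb' (i=11, period=9)
emit factor 5: 'a' (i=20, period=1)

["c", "ad", "abcdgafd", "ababeaggb", "a"]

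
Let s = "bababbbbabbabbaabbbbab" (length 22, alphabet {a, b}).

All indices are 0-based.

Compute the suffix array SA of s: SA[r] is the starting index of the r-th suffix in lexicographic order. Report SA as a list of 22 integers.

rank→(start, suffix):
  0 → (14, 'aabbbbab')
  1 → (20, 'ab')
  2 → (1, 'ababbbbabbabbaabbbbab')
  3 → (11, 'abbaabbbbab')
  4 → (8, 'abbabbaabbbbab')
  5 → (15, 'abbbbab')
  6 → (3, 'abbbbabbabbaabbbbab')
  7 → (21, 'b')
  8 → (13, 'baabbbbab')
  9 → (19, 'bab')
  10 → (0, 'bababbbbabbabbaabbbbab')
  11 → (10, 'babbaabbbbab')
  12 → (7, 'babbabbaabbbbab')
  13 → (2, 'babbbbabbabbaabbbbab')
  14 → (12, 'bbaabbbbab')
  15 → (18, 'bbab')
  16 → (9, 'bbabbaabbbbab')
  17 → (6, 'bbabbabbaabbbbab')
  18 → (17, 'bbbab')
  19 → (5, 'bbbabbabbaabbbbab')
  20 → (16, 'bbbbab')
  21 → (4, 'bbbbabbabbaabbbbab')

[14, 20, 1, 11, 8, 15, 3, 21, 13, 19, 0, 10, 7, 2, 12, 18, 9, 6, 17, 5, 16, 4]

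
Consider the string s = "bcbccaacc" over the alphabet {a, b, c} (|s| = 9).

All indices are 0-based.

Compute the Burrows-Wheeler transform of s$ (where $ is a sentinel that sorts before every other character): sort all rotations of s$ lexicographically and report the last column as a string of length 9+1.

rank  rotation    last
    0  $bcbccaacc  c
    1  aacc$bcbcc  c
    2  acc$bcbcca  a
    3  bcbccaacc$  $
    4  bccaacc$bc  c
    5  c$bcbccaac  c
    6  caacc$bcbc  c
    7  cbccaacc$b  b
    8  cc$bcbccaa  a
    9  ccaacc$bcb  b

cca$cccbab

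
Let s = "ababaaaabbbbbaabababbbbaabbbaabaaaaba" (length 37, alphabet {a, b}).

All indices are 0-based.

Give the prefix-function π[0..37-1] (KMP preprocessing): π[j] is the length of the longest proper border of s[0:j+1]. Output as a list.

π[0] = 0
j=1 s[j]='b': π[1]=0 (border '')
j=2 s[j]='a': π[2]=1 (border 'a')
j=3 s[j]='b': π[3]=2 (border 'ab')
j=4 s[j]='a': π[4]=3 (border 'aba')
j=5 s[j]='a': k: 3→1→0; π[5]=1 (border 'a')
j=6 s[j]='a': k: 1→0; π[6]=1 (border 'a')
j=7 s[j]='a': k: 1→0; π[7]=1 (border 'a')
j=8 s[j]='b': π[8]=2 (border 'ab')
j=9 s[j]='b': k: 2→0; π[9]=0 (border '')
j=10 s[j]='b': π[10]=0 (border '')
j=11 s[j]='b': π[11]=0 (border '')
j=12 s[j]='b': π[12]=0 (border '')
j=13 s[j]='a': π[13]=1 (border 'a')
j=14 s[j]='a': k: 1→0; π[14]=1 (border 'a')
j=15 s[j]='b': π[15]=2 (border 'ab')
j=16 s[j]='a': π[16]=3 (border 'aba')
j=17 s[j]='b': π[17]=4 (border 'abab')
j=18 s[j]='a': π[18]=5 (border 'ababa')
j=19 s[j]='b': k: 5→3; π[19]=4 (border 'abab')
j=20 s[j]='b': k: 4→2→0; π[20]=0 (border '')
j=21 s[j]='b': π[21]=0 (border '')
j=22 s[j]='b': π[22]=0 (border '')
j=23 s[j]='a': π[23]=1 (border 'a')
j=24 s[j]='a': k: 1→0; π[24]=1 (border 'a')
j=25 s[j]='b': π[25]=2 (border 'ab')
j=26 s[j]='b': k: 2→0; π[26]=0 (border '')
j=27 s[j]='b': π[27]=0 (border '')
j=28 s[j]='a': π[28]=1 (border 'a')
j=29 s[j]='a': k: 1→0; π[29]=1 (border 'a')
j=30 s[j]='b': π[30]=2 (border 'ab')
j=31 s[j]='a': π[31]=3 (border 'aba')
j=32 s[j]='a': k: 3→1→0; π[32]=1 (border 'a')
j=33 s[j]='a': k: 1→0; π[33]=1 (border 'a')
j=34 s[j]='a': k: 1→0; π[34]=1 (border 'a')
j=35 s[j]='b': π[35]=2 (border 'ab')
j=36 s[j]='a': π[36]=3 (border 'aba')

[0, 0, 1, 2, 3, 1, 1, 1, 2, 0, 0, 0, 0, 1, 1, 2, 3, 4, 5, 4, 0, 0, 0, 1, 1, 2, 0, 0, 1, 1, 2, 3, 1, 1, 1, 2, 3]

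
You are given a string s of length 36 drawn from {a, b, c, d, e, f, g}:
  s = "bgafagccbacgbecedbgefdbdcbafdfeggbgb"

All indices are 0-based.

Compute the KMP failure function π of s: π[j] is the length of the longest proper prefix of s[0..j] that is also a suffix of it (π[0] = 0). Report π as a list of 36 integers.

[0, 0, 0, 0, 0, 0, 0, 0, 1, 0, 0, 0, 1, 0, 0, 0, 0, 1, 2, 0, 0, 0, 1, 0, 0, 1, 0, 0, 0, 0, 0, 0, 0, 1, 2, 1]

π[0] = 0
j=1 s[j]='g': π[1]=0 (border '')
j=2 s[j]='a': π[2]=0 (border '')
j=3 s[j]='f': π[3]=0 (border '')
j=4 s[j]='a': π[4]=0 (border '')
j=5 s[j]='g': π[5]=0 (border '')
j=6 s[j]='c': π[6]=0 (border '')
j=7 s[j]='c': π[7]=0 (border '')
j=8 s[j]='b': π[8]=1 (border 'b')
j=9 s[j]='a': k: 1→0; π[9]=0 (border '')
j=10 s[j]='c': π[10]=0 (border '')
j=11 s[j]='g': π[11]=0 (border '')
j=12 s[j]='b': π[12]=1 (border 'b')
j=13 s[j]='e': k: 1→0; π[13]=0 (border '')
j=14 s[j]='c': π[14]=0 (border '')
j=15 s[j]='e': π[15]=0 (border '')
j=16 s[j]='d': π[16]=0 (border '')
j=17 s[j]='b': π[17]=1 (border 'b')
j=18 s[j]='g': π[18]=2 (border 'bg')
j=19 s[j]='e': k: 2→0; π[19]=0 (border '')
j=20 s[j]='f': π[20]=0 (border '')
j=21 s[j]='d': π[21]=0 (border '')
j=22 s[j]='b': π[22]=1 (border 'b')
j=23 s[j]='d': k: 1→0; π[23]=0 (border '')
j=24 s[j]='c': π[24]=0 (border '')
j=25 s[j]='b': π[25]=1 (border 'b')
j=26 s[j]='a': k: 1→0; π[26]=0 (border '')
j=27 s[j]='f': π[27]=0 (border '')
j=28 s[j]='d': π[28]=0 (border '')
j=29 s[j]='f': π[29]=0 (border '')
j=30 s[j]='e': π[30]=0 (border '')
j=31 s[j]='g': π[31]=0 (border '')
j=32 s[j]='g': π[32]=0 (border '')
j=33 s[j]='b': π[33]=1 (border 'b')
j=34 s[j]='g': π[34]=2 (border 'bg')
j=35 s[j]='b': k: 2→0; π[35]=1 (border 'b')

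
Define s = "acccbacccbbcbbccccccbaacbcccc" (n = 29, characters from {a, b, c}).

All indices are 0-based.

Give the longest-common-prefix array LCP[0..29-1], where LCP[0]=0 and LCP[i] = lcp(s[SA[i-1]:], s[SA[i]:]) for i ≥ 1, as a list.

rank | idx | suffix
   0 |  21 | aacbcccc
   1 |  22 | acbcccc
   2 |   0 | acccbacccbbcbbccccccbaacbcccc
   3 |   5 | acccbbcbbccccccbaacbcccc
   4 |  20 | baacbcccc
   5 |   4 | bacccbbcbbccccccbaacbcccc
   6 |   9 | bbcbbccccccbaacbcccc
   7 |  12 | bbccccccbaacbcccc
   8 |  10 | bcbbccccccbaacbcccc
   9 |  24 | bcccc
  10 |  13 | bccccccbaacbcccc
  11 |  28 | c
  12 |  19 | cbaacbcccc
  13 |   3 | cbacccbbcbbccccccbaacbcccc
  14 |   8 | cbbcbbccccccbaacbcccc
  15 |  11 | cbbccccccbaacbcccc
  16 |  23 | cbcccc
  17 |  27 | cc
  18 |  18 | ccbaacbcccc
  19 |   2 | ccbacccbbcbbccccccbaacbcccc
  20 |   7 | ccbbcbbccccccbaacbcccc
  21 |  26 | ccc
  22 |  17 | cccbaacbcccc
  23 |   1 | cccbacccbbcbbccccccbaacbcccc
  24 |   6 | cccbbcbbccccccbaacbcccc
  25 |  25 | cccc
  26 |  16 | ccccbaacbcccc
  27 |  15 | cccccbaacbcccc
  28 |  14 | ccccccbaacbcccc

SA = [21, 22, 0, 5, 20, 4, 9, 12, 10, 24, 13, 28, 19, 3, 8, 11, 23, 27, 18, 2, 7, 26, 17, 1, 6, 25, 16, 15, 14]
rank  pair      lcp
   1  s[21:],s[22:]  1  'a'
   2  s[22:],s[0:]  2  'ac'
   3  s[0:],s[5:]  5  'acccb'
   4  s[5:],s[20:]  0  ''
   5  s[20:],s[4:]  2  'ba'
   6  s[4:],s[9:]  1  'b'
   7  s[9:],s[12:]  3  'bbc'
   8  s[12:],s[10:]  1  'b'
   9  s[10:],s[24:]  2  'bc'
  10  s[24:],s[13:]  5  'bcccc'
  11  s[13:],s[28:]  0  ''
  12  s[28:],s[19:]  1  'c'
  13  s[19:],s[3:]  3  'cba'
  14  s[3:],s[8:]  2  'cb'
  15  s[8:],s[11:]  4  'cbbc'
  16  s[11:],s[23:]  2  'cb'
  17  s[23:],s[27:]  1  'c'
  18  s[27:],s[18:]  2  'cc'
  19  s[18:],s[2:]  4  'ccba'
  20  s[2:],s[7:]  3  'ccb'
  21  s[7:],s[26:]  2  'cc'
  22  s[26:],s[17:]  3  'ccc'
  23  s[17:],s[1:]  5  'cccba'
  24  s[1:],s[6:]  4  'cccb'
  25  s[6:],s[25:]  3  'ccc'
  26  s[25:],s[16:]  4  'cccc'
  27  s[16:],s[15:]  4  'cccc'
  28  s[15:],s[14:]  5  'ccccc'

[0, 1, 2, 5, 0, 2, 1, 3, 1, 2, 5, 0, 1, 3, 2, 4, 2, 1, 2, 4, 3, 2, 3, 5, 4, 3, 4, 4, 5]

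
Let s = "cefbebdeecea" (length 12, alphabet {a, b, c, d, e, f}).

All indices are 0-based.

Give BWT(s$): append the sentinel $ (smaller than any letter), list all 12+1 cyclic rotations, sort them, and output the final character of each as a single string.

rank  rotation       last
    0  $cefbebdeecea  a
    1  a$cefbebdeece  e
    2  bdeecea$cefbe  e
    3  bebdeecea$cef  f
    4  cea$cefbebdee  e
    5  cefbebdeecea$  $
    6  deecea$cefbeb  b
    7  ea$cefbebdeec  c
    8  ebdeecea$cefb  b
    9  ecea$cefbebde  e
   10  eecea$cefbebd  d
   11  efbebdeecea$c  c
   12  fbebdeecea$ce  e

aeefe$bcbedce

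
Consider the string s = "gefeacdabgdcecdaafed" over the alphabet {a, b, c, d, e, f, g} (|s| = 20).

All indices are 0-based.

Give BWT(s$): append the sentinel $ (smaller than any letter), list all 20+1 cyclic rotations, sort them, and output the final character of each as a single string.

rank  rotation               last
    0  $gefeacdabgdcecdaafed  d
    1  aafed$gefeacdabgdcecd  d
    2  abgdcecdaafed$gefeacd  d
    3  acdabgdcecdaafed$gefe  e
    4  afed$gefeacdabgdcecda  a
    5  bgdcecdaafed$gefeacda  a
    6  cdaafed$gefeacdabgdce  e
    7  cdabgdcecdaafed$gefea  a
    8  cecdaafed$gefeacdabgd  d
    9  d$gefeacdabgdcecdaafe  e
   10  daafed$gefeacdabgdcec  c
   11  dabgdcecdaafed$gefeac  c
   12  dcecdaafed$gefeacdabg  g
   13  eacdabgdcecdaafed$gef  f
   14  ecdaafed$gefeacdabgdc  c
   15  ed$gefeacdabgdcecdaaf  f
   16  efeacdabgdcecdaafed$g  g
   17  feacdabgdcecdaafed$ge  e
   18  fed$gefeacdabgdcecdaa  a
   19  gdcecdaafed$gefeacdab  b
   20  gefeacdabgdcecdaafed$  $

dddeaaeadeccgfcfgeab$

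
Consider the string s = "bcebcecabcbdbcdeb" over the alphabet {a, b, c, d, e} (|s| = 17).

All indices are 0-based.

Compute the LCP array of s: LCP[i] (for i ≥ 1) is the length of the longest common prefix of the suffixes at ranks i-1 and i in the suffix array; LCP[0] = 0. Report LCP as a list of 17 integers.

[0, 0, 1, 2, 2, 3, 1, 0, 1, 1, 1, 2, 0, 1, 0, 2, 1]

rank→(start, suffix):
  0 → (7, 'abcbdbcdeb')
  1 → (16, 'b')
  2 → (8, 'bcbdbcdeb')
  3 → (12, 'bcdeb')
  4 → (0, 'bcebcecabcbdbcdeb')
  5 → (3, 'bcecabcbdbcdeb')
  6 → (10, 'bdbcdeb')
  7 → (6, 'cabcbdbcdeb')
  8 → (9, 'cbdbcdeb')
  9 → (13, 'cdeb')
  10 → (1, 'cebcecabcbdbcdeb')
  11 → (4, 'cecabcbdbcdeb')
  12 → (11, 'dbcdeb')
  13 → (14, 'deb')
  14 → (15, 'eb')
  15 → (2, 'ebcecabcbdbcdeb')
  16 → (5, 'ecabcbdbcdeb')

SA = [7, 16, 8, 12, 0, 3, 10, 6, 9, 13, 1, 4, 11, 14, 15, 2, 5]
rank  pair      lcp
   1  s[7:],s[16:]  0  ''
   2  s[16:],s[8:]  1  'b'
   3  s[8:],s[12:]  2  'bc'
   4  s[12:],s[0:]  2  'bc'
   5  s[0:],s[3:]  3  'bce'
   6  s[3:],s[10:]  1  'b'
   7  s[10:],s[6:]  0  ''
   8  s[6:],s[9:]  1  'c'
   9  s[9:],s[13:]  1  'c'
  10  s[13:],s[1:]  1  'c'
  11  s[1:],s[4:]  2  'ce'
  12  s[4:],s[11:]  0  ''
  13  s[11:],s[14:]  1  'd'
  14  s[14:],s[15:]  0  ''
  15  s[15:],s[2:]  2  'eb'
  16  s[2:],s[5:]  1  'e'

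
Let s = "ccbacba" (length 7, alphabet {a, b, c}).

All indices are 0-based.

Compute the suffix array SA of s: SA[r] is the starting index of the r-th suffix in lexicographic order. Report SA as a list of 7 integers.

sorted suffixes:
  #0 SA[0]=6  'a'
  #1 SA[1]=3  'acba'
  #2 SA[2]=5  'ba'
  #3 SA[3]=2  'bacba'
  #4 SA[4]=4  'cba'
  #5 SA[5]=1  'cbacba'
  #6 SA[6]=0  'ccbacba'

[6, 3, 5, 2, 4, 1, 0]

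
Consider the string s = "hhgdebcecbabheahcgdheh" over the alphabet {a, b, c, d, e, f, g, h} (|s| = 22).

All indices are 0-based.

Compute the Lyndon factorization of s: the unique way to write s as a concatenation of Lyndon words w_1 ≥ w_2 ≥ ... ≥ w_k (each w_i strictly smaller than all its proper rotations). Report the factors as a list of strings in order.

["h", "h", "g", "de", "bcec", "b", "abheahcgdheh"]

emit factor 1: 'h' (i=0, period=1)
emit factor 2: 'h' (i=1, period=1)
emit factor 3: 'g' (i=2, period=1)
emit factor 4: 'de' (i=3, period=2)
emit factor 5: 'bcec' (i=5, period=4)
emit factor 6: 'b' (i=9, period=1)
emit factor 7: 'abheahcgdheh' (i=10, period=12)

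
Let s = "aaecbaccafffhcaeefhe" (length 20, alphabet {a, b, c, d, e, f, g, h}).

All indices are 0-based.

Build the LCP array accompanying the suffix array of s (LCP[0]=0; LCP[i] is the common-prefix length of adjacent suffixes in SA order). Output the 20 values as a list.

[0, 1, 1, 2, 1, 0, 0, 2, 1, 1, 0, 1, 1, 1, 0, 2, 1, 2, 0, 1]

sorted suffixes:
  #0 SA[0]=0  'aaecbaccafffhcaeefhe'
  #1 SA[1]=5  'accafffhcaeefhe'
  #2 SA[2]=1  'aecbaccafffhcaeefhe'
  #3 SA[3]=14  'aeefhe'
  #4 SA[4]=8  'afffhcaeefhe'
  #5 SA[5]=4  'baccafffhcaeefhe'
  #6 SA[6]=13  'caeefhe'
  #7 SA[7]=7  'cafffhcaeefhe'
  #8 SA[8]=3  'cbaccafffhcaeefhe'
  #9 SA[9]=6  'ccafffhcaeefhe'
  #10 SA[10]=19  'e'
  #11 SA[11]=2  'ecbaccafffhcaeefhe'
  #12 SA[12]=15  'eefhe'
  #13 SA[13]=16  'efhe'
  #14 SA[14]=9  'fffhcaeefhe'
  #15 SA[15]=10  'ffhcaeefhe'
  #16 SA[16]=11  'fhcaeefhe'
  #17 SA[17]=17  'fhe'
  #18 SA[18]=12  'hcaeefhe'
  #19 SA[19]=18  'he'

SA = [0, 5, 1, 14, 8, 4, 13, 7, 3, 6, 19, 2, 15, 16, 9, 10, 11, 17, 12, 18]
[i] adj suffixes → lcp
  [1] 0/5 → 1 ('a')
  [2] 5/1 → 1 ('a')
  [3] 1/14 → 2 ('ae')
  [4] 14/8 → 1 ('a')
  [5] 8/4 → 0 ('')
  [6] 4/13 → 0 ('')
  [7] 13/7 → 2 ('ca')
  [8] 7/3 → 1 ('c')
  [9] 3/6 → 1 ('c')
  [10] 6/19 → 0 ('')
  [11] 19/2 → 1 ('e')
  [12] 2/15 → 1 ('e')
  [13] 15/16 → 1 ('e')
  [14] 16/9 → 0 ('')
  [15] 9/10 → 2 ('ff')
  [16] 10/11 → 1 ('f')
  [17] 11/17 → 2 ('fh')
  [18] 17/12 → 0 ('')
  [19] 12/18 → 1 ('h')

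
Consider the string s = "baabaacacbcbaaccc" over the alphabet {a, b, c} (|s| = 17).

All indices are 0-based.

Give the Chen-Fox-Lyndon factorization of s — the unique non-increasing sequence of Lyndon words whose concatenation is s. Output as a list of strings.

["b", "aabaacacbcbaaccc"]

emit factor 1: 'b' (i=0, period=1)
emit factor 2: 'aabaacacbcbaaccc' (i=1, period=16)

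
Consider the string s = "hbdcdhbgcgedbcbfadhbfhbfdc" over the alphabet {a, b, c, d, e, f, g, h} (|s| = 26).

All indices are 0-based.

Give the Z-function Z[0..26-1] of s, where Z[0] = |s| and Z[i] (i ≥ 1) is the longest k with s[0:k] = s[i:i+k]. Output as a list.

Z[0]=26
i=1: i≥r, start 0; Z[1]=0
i=2: i≥r, start 0; Z[2]=0
i=3: i≥r, start 0; Z[3]=0
i=4: i≥r, start 0; Z[4]=0
i=5: i≥r, start 0; Z[5]=2 grow→box=[5,7)
i=6: min(r-i=1, Z[1]=0)=0; Z[6]=0
i=7: i≥r, start 0; Z[7]=0
i=8: i≥r, start 0; Z[8]=0
i=9: i≥r, start 0; Z[9]=0
i=10: i≥r, start 0; Z[10]=0
i=11: i≥r, start 0; Z[11]=0
i=12: i≥r, start 0; Z[12]=0
i=13: i≥r, start 0; Z[13]=0
i=14: i≥r, start 0; Z[14]=0
i=15: i≥r, start 0; Z[15]=0
i=16: i≥r, start 0; Z[16]=0
i=17: i≥r, start 0; Z[17]=0
i=18: i≥r, start 0; Z[18]=2 grow→box=[18,20)
i=19: min(r-i=1, Z[1]=0)=0; Z[19]=0
i=20: i≥r, start 0; Z[20]=0
i=21: i≥r, start 0; Z[21]=2 grow→box=[21,23)
i=22: min(r-i=1, Z[1]=0)=0; Z[22]=0
i=23: i≥r, start 0; Z[23]=0
i=24: i≥r, start 0; Z[24]=0
i=25: i≥r, start 0; Z[25]=0

[26, 0, 0, 0, 0, 2, 0, 0, 0, 0, 0, 0, 0, 0, 0, 0, 0, 0, 2, 0, 0, 2, 0, 0, 0, 0]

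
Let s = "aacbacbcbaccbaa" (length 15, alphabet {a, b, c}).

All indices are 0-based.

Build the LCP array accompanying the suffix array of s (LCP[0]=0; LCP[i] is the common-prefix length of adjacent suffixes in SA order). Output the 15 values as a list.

[0, 1, 2, 1, 3, 2, 0, 2, 3, 1, 0, 3, 4, 2, 1]

rank→(start, suffix):
  0 → (14, 'a')
  1 → (13, 'aa')
  2 → (0, 'aacbacbcbaccbaa')
  3 → (1, 'acbacbcbaccbaa')
  4 → (4, 'acbcbaccbaa')
  5 → (9, 'accbaa')
  6 → (12, 'baa')
  7 → (3, 'bacbcbaccbaa')
  8 → (8, 'baccbaa')
  9 → (6, 'bcbaccbaa')
  10 → (11, 'cbaa')
  11 → (2, 'cbacbcbaccbaa')
  12 → (7, 'cbaccbaa')
  13 → (5, 'cbcbaccbaa')
  14 → (10, 'ccbaa')

SA = [14, 13, 0, 1, 4, 9, 12, 3, 8, 6, 11, 2, 7, 5, 10]
[i] adj suffixes → lcp
  [1] 14/13 → 1 ('a')
  [2] 13/0 → 2 ('aa')
  [3] 0/1 → 1 ('a')
  [4] 1/4 → 3 ('acb')
  [5] 4/9 → 2 ('ac')
  [6] 9/12 → 0 ('')
  [7] 12/3 → 2 ('ba')
  [8] 3/8 → 3 ('bac')
  [9] 8/6 → 1 ('b')
  [10] 6/11 → 0 ('')
  [11] 11/2 → 3 ('cba')
  [12] 2/7 → 4 ('cbac')
  [13] 7/5 → 2 ('cb')
  [14] 5/10 → 1 ('c')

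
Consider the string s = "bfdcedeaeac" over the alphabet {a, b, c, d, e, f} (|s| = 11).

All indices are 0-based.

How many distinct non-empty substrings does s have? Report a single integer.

60

rank | idx | suffix
   0 |   9 | ac
   1 |   7 | aeac
   2 |   0 | bfdcedeaeac
   3 |  10 | c
   4 |   3 | cedeaeac
   5 |   2 | dcedeaeac
   6 |   5 | deaeac
   7 |   8 | eac
   8 |   6 | eaeac
   9 |   4 | edeaeac
  10 |   1 | fdcedeaeac

SA = [9, 7, 0, 10, 3, 2, 5, 8, 6, 4, 1]
rank  pair      lcp
   1  s[9:],s[7:]  1  'a'
   2  s[7:],s[0:]  0  ''
   3  s[0:],s[10:]  0  ''
   4  s[10:],s[3:]  1  'c'
   5  s[3:],s[2:]  0  ''
   6  s[2:],s[5:]  1  'd'
   7  s[5:],s[8:]  0  ''
   8  s[8:],s[6:]  2  'ea'
   9  s[6:],s[4:]  1  'e'
  10  s[4:],s[1:]  0  ''

n(n+1)/2 = 11·12/2 = 66
Σ LCP = 0 + 1 + 0 + 0 + 1 + 0 + 1 + 0 + 2 + 1 + 0 = 6
distinct = 66 − 6 = 60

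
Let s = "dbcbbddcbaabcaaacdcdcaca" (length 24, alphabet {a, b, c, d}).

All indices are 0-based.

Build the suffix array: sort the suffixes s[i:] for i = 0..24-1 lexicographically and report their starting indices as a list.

[23, 13, 9, 14, 10, 21, 15, 8, 3, 11, 1, 4, 22, 12, 20, 7, 2, 18, 16, 0, 19, 6, 17, 5]

rank→(start, suffix):
  0 → (23, 'a')
  1 → (13, 'aaacdcdcaca')
  2 → (9, 'aabcaaacdcdcaca')
  3 → (14, 'aacdcdcaca')
  4 → (10, 'abcaaacdcdcaca')
  5 → (21, 'aca')
  6 → (15, 'acdcdcaca')
  7 → (8, 'baabcaaacdcdcaca')
  8 → (3, 'bbddcbaabcaaacdcdcaca')
  9 → (11, 'bcaaacdcdcaca')
  10 → (1, 'bcbbddcbaabcaaacdcdcaca')
  11 → (4, 'bddcbaabcaaacdcdcaca')
  12 → (22, 'ca')
  13 → (12, 'caaacdcdcaca')
  14 → (20, 'caca')
  15 → (7, 'cbaabcaaacdcdcaca')
  16 → (2, 'cbbddcbaabcaaacdcdcaca')
  17 → (18, 'cdcaca')
  18 → (16, 'cdcdcaca')
  19 → (0, 'dbcbbddcbaabcaaacdcdcaca')
  20 → (19, 'dcaca')
  21 → (6, 'dcbaabcaaacdcdcaca')
  22 → (17, 'dcdcaca')
  23 → (5, 'ddcbaabcaaacdcdcaca')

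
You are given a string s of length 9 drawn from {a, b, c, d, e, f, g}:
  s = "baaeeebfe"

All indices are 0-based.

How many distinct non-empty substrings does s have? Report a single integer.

39

rank | idx | suffix
   0 |   1 | aaeeebfe
   1 |   2 | aeeebfe
   2 |   0 | baaeeebfe
   3 |   6 | bfe
   4 |   8 | e
   5 |   5 | ebfe
   6 |   4 | eebfe
   7 |   3 | eeebfe
   8 |   7 | fe

SA = [1, 2, 0, 6, 8, 5, 4, 3, 7]
i: (SA[i-1],SA[i]) lcp shared
  1: (1,2) 1 'a'
  2: (2,0) 0 ''
  3: (0,6) 1 'b'
  4: (6,8) 0 ''
  5: (8,5) 1 'e'
  6: (5,4) 1 'e'
  7: (4,3) 2 'ee'
  8: (3,7) 0 ''

n(n+1)/2 = 9·10/2 = 45
Σ LCP = 0 + 1 + 0 + 1 + 0 + 1 + 1 + 2 + 0 = 6
distinct = 45 − 6 = 39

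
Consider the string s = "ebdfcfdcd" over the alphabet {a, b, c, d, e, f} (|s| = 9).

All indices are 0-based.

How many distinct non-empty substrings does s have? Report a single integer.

41

rank→(start, suffix):
  0 → (1, 'bdfcfdcd')
  1 → (7, 'cd')
  2 → (4, 'cfdcd')
  3 → (8, 'd')
  4 → (6, 'dcd')
  5 → (2, 'dfcfdcd')
  6 → (0, 'ebdfcfdcd')
  7 → (3, 'fcfdcd')
  8 → (5, 'fdcd')

SA = [1, 7, 4, 8, 6, 2, 0, 3, 5]
rank  pair      lcp
   1  s[1:],s[7:]  0  ''
   2  s[7:],s[4:]  1  'c'
   3  s[4:],s[8:]  0  ''
   4  s[8:],s[6:]  1  'd'
   5  s[6:],s[2:]  1  'd'
   6  s[2:],s[0:]  0  ''
   7  s[0:],s[3:]  0  ''
   8  s[3:],s[5:]  1  'f'

n(n+1)/2 = 9·10/2 = 45
Σ LCP = 0 + 0 + 1 + 0 + 1 + 1 + 0 + 0 + 1 = 4
distinct = 45 − 4 = 41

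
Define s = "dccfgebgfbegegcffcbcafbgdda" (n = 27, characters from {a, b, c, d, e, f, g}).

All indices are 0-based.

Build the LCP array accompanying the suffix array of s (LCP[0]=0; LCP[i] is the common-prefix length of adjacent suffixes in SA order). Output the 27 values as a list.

[0, 1, 0, 1, 1, 2, 0, 1, 1, 1, 2, 0, 1, 1, 0, 1, 2, 0, 2, 1, 1, 1, 0, 1, 1, 2, 1]

sorted suffixes:
  #0 SA[0]=26  'a'
  #1 SA[1]=20  'afbgdda'
  #2 SA[2]=18  'bcafbgdda'
  #3 SA[3]=9  'begegcffcbcafbgdda'
  #4 SA[4]=22  'bgdda'
  #5 SA[5]=6  'bgfbegegcffcbcafbgdda'
  #6 SA[6]=19  'cafbgdda'
  #7 SA[7]=17  'cbcafbgdda'
  #8 SA[8]=1  'ccfgebgfbegegcffcbcafbgdda'
  #9 SA[9]=14  'cffcbcafbgdda'
  #10 SA[10]=2  'cfgebgfbegegcffcbcafbgdda'
  #11 SA[11]=25  'da'
  #12 SA[12]=0  'dccfgebgfbegegcffcbcafbgdda'
  #13 SA[13]=24  'dda'
  #14 SA[14]=5  'ebgfbegegcffcbcafbgdda'
  #15 SA[15]=12  'egcffcbcafbgdda'
  #16 SA[16]=10  'egegcffcbcafbgdda'
  #17 SA[17]=8  'fbegegcffcbcafbgdda'
  #18 SA[18]=21  'fbgdda'
  #19 SA[19]=16  'fcbcafbgdda'
  #20 SA[20]=15  'ffcbcafbgdda'
  #21 SA[21]=3  'fgebgfbegegcffcbcafbgdda'
  #22 SA[22]=13  'gcffcbcafbgdda'
  #23 SA[23]=23  'gdda'
  #24 SA[24]=4  'gebgfbegegcffcbcafbgdda'
  #25 SA[25]=11  'gegcffcbcafbgdda'
  #26 SA[26]=7  'gfbegegcffcbcafbgdda'

SA = [26, 20, 18, 9, 22, 6, 19, 17, 1, 14, 2, 25, 0, 24, 5, 12, 10, 8, 21, 16, 15, 3, 13, 23, 4, 11, 7]
[i] adj suffixes → lcp
  [1] 26/20 → 1 ('a')
  [2] 20/18 → 0 ('')
  [3] 18/9 → 1 ('b')
  [4] 9/22 → 1 ('b')
  [5] 22/6 → 2 ('bg')
  [6] 6/19 → 0 ('')
  [7] 19/17 → 1 ('c')
  [8] 17/1 → 1 ('c')
  [9] 1/14 → 1 ('c')
  [10] 14/2 → 2 ('cf')
  [11] 2/25 → 0 ('')
  [12] 25/0 → 1 ('d')
  [13] 0/24 → 1 ('d')
  [14] 24/5 → 0 ('')
  [15] 5/12 → 1 ('e')
  [16] 12/10 → 2 ('eg')
  [17] 10/8 → 0 ('')
  [18] 8/21 → 2 ('fb')
  [19] 21/16 → 1 ('f')
  [20] 16/15 → 1 ('f')
  [21] 15/3 → 1 ('f')
  [22] 3/13 → 0 ('')
  [23] 13/23 → 1 ('g')
  [24] 23/4 → 1 ('g')
  [25] 4/11 → 2 ('ge')
  [26] 11/7 → 1 ('g')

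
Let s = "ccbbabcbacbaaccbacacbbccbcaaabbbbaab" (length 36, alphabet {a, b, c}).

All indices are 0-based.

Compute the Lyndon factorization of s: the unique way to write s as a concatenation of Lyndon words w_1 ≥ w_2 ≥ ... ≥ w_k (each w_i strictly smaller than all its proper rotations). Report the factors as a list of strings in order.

emit factor 1: 'c' (i=0, period=1)
emit factor 2: 'c' (i=1, period=1)
emit factor 3: 'b' (i=2, period=1)
emit factor 4: 'b' (i=3, period=1)
emit factor 5: 'abcbacb' (i=4, period=7)
emit factor 6: 'aaccbacacbbccbc' (i=11, period=15)
emit factor 7: 'aaabbbbaab' (i=26, period=10)

["c", "c", "b", "b", "abcbacb", "aaccbacacbbccbc", "aaabbbbaab"]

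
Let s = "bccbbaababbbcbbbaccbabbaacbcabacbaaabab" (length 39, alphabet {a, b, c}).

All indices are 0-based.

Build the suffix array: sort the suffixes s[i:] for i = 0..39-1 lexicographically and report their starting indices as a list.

[33, 34, 5, 23, 37, 35, 6, 28, 20, 8, 30, 24, 16, 38, 32, 4, 22, 36, 19, 7, 29, 15, 3, 21, 14, 13, 9, 10, 26, 11, 0, 27, 31, 18, 2, 12, 25, 17, 1]

rank | idx | suffix
   0 |  33 | aaabab
   1 |  34 | aabab
   2 |   5 | aababbbcbbbaccbabbaacbcabacbaaabab
   3 |  23 | aacbcabacbaaabab
   4 |  37 | ab
   5 |  35 | abab
   6 |   6 | ababbbcbbbaccbabbaacbcabacbaaabab
   7 |  28 | abacbaaabab
   8 |  20 | abbaacbcabacbaaabab
   9 |   8 | abbbcbbbaccbabbaacbcabacbaaabab
  10 |  30 | acbaaabab
  11 |  24 | acbcabacbaaabab
  12 |  16 | accbabbaacbcabacbaaabab
  13 |  38 | b
  14 |  32 | baaabab
  15 |   4 | baababbbcbbbaccbabbaacbcabacbaaabab
  16 |  22 | baacbcabacbaaabab
  17 |  36 | bab
  18 |  19 | babbaacbcabacbaaabab
  19 |   7 | babbbcbbbaccbabbaacbcabacbaaabab
  20 |  29 | bacbaaabab
  21 |  15 | baccbabbaacbcabacbaaabab
  22 |   3 | bbaababbbcbbbaccbabbaacbcabacbaaabab
  23 |  21 | bbaacbcabacbaaabab
  24 |  14 | bbaccbabbaacbcabacbaaabab
  25 |  13 | bbbaccbabbaacbcabacbaaabab
  26 |   9 | bbbcbbbaccbabbaacbcabacbaaabab
  27 |  10 | bbcbbbaccbabbaacbcabacbaaabab
  28 |  26 | bcabacbaaabab
  29 |  11 | bcbbbaccbabbaacbcabacbaaabab
  30 |   0 | bccbbaababbbcbbbaccbabbaacbcabacbaaabab
  31 |  27 | cabacbaaabab
  32 |  31 | cbaaabab
  33 |  18 | cbabbaacbcabacbaaabab
  34 |   2 | cbbaababbbcbbbaccbabbaacbcabacbaaabab
  35 |  12 | cbbbaccbabbaacbcabacbaaabab
  36 |  25 | cbcabacbaaabab
  37 |  17 | ccbabbaacbcabacbaaabab
  38 |   1 | ccbbaababbbcbbbaccbabbaacbcabacbaaabab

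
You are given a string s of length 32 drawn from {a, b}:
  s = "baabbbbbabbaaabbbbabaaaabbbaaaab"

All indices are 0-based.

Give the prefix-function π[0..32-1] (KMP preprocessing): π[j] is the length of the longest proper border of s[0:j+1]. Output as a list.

[0, 0, 0, 1, 1, 1, 1, 1, 2, 1, 1, 2, 3, 0, 1, 1, 1, 1, 2, 1, 2, 3, 0, 0, 1, 1, 1, 2, 3, 0, 0, 1]

π[0] = 0
j=1 s[j]='a': π[1]=0 (border '')
j=2 s[j]='a': π[2]=0 (border '')
j=3 s[j]='b': π[3]=1 (border 'b')
j=4 s[j]='b': k: 1→0; π[4]=1 (border 'b')
j=5 s[j]='b': k: 1→0; π[5]=1 (border 'b')
j=6 s[j]='b': k: 1→0; π[6]=1 (border 'b')
j=7 s[j]='b': k: 1→0; π[7]=1 (border 'b')
j=8 s[j]='a': π[8]=2 (border 'ba')
j=9 s[j]='b': k: 2→0; π[9]=1 (border 'b')
j=10 s[j]='b': k: 1→0; π[10]=1 (border 'b')
j=11 s[j]='a': π[11]=2 (border 'ba')
j=12 s[j]='a': π[12]=3 (border 'baa')
j=13 s[j]='a': k: 3→0; π[13]=0 (border '')
j=14 s[j]='b': π[14]=1 (border 'b')
j=15 s[j]='b': k: 1→0; π[15]=1 (border 'b')
j=16 s[j]='b': k: 1→0; π[16]=1 (border 'b')
j=17 s[j]='b': k: 1→0; π[17]=1 (border 'b')
j=18 s[j]='a': π[18]=2 (border 'ba')
j=19 s[j]='b': k: 2→0; π[19]=1 (border 'b')
j=20 s[j]='a': π[20]=2 (border 'ba')
j=21 s[j]='a': π[21]=3 (border 'baa')
j=22 s[j]='a': k: 3→0; π[22]=0 (border '')
j=23 s[j]='a': π[23]=0 (border '')
j=24 s[j]='b': π[24]=1 (border 'b')
j=25 s[j]='b': k: 1→0; π[25]=1 (border 'b')
j=26 s[j]='b': k: 1→0; π[26]=1 (border 'b')
j=27 s[j]='a': π[27]=2 (border 'ba')
j=28 s[j]='a': π[28]=3 (border 'baa')
j=29 s[j]='a': k: 3→0; π[29]=0 (border '')
j=30 s[j]='a': π[30]=0 (border '')
j=31 s[j]='b': π[31]=1 (border 'b')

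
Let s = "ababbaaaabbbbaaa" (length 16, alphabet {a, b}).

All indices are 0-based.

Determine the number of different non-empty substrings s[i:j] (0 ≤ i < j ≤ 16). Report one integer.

102

sorted suffixes:
  #0 SA[0]=15  'a'
  #1 SA[1]=14  'aa'
  #2 SA[2]=13  'aaa'
  #3 SA[3]=5  'aaaabbbbaaa'
  #4 SA[4]=6  'aaabbbbaaa'
  #5 SA[5]=7  'aabbbbaaa'
  #6 SA[6]=0  'ababbaaaabbbbaaa'
  #7 SA[7]=2  'abbaaaabbbbaaa'
  #8 SA[8]=8  'abbbbaaa'
  #9 SA[9]=12  'baaa'
  #10 SA[10]=4  'baaaabbbbaaa'
  #11 SA[11]=1  'babbaaaabbbbaaa'
  #12 SA[12]=11  'bbaaa'
  #13 SA[13]=3  'bbaaaabbbbaaa'
  #14 SA[14]=10  'bbbaaa'
  #15 SA[15]=9  'bbbbaaa'

SA = [15, 14, 13, 5, 6, 7, 0, 2, 8, 12, 4, 1, 11, 3, 10, 9]
[i] adj suffixes → lcp
  [1] 15/14 → 1 ('a')
  [2] 14/13 → 2 ('aa')
  [3] 13/5 → 3 ('aaa')
  [4] 5/6 → 3 ('aaa')
  [5] 6/7 → 2 ('aa')
  [6] 7/0 → 1 ('a')
  [7] 0/2 → 2 ('ab')
  [8] 2/8 → 3 ('abb')
  [9] 8/12 → 0 ('')
  [10] 12/4 → 4 ('baaa')
  [11] 4/1 → 2 ('ba')
  [12] 1/11 → 1 ('b')
  [13] 11/3 → 5 ('bbaaa')
  [14] 3/10 → 2 ('bb')
  [15] 10/9 → 3 ('bbb')

n(n+1)/2 = 16·17/2 = 136
Σ LCP = 0 + 1 + 2 + 3 + 3 + 2 + 1 + 2 + 3 + 0 + 4 + 2 + 1 + 5 + 2 + 3 = 34
distinct = 136 − 34 = 102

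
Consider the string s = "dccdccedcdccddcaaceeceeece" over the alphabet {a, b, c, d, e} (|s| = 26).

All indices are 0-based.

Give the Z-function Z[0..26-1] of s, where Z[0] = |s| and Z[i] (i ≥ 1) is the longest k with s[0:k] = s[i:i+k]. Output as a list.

[26, 0, 0, 3, 0, 0, 0, 2, 0, 4, 0, 0, 1, 2, 0, 0, 0, 0, 0, 0, 0, 0, 0, 0, 0, 0]

Z[0]=26
i=1: fresh scan; Z[1]=0
i=2: fresh scan; Z[2]=0
i=3: fresh scan; Z[3]=3 extend→box=[3,6)
i=4: min(r-i=2, Z[1]=0)=0; Z[4]=0
i=5: min(r-i=1, Z[2]=0)=0; Z[5]=0
i=6: fresh scan; Z[6]=0
i=7: fresh scan; Z[7]=2 extend→box=[7,9)
i=8: min(r-i=1, Z[1]=0)=0; Z[8]=0
i=9: fresh scan; Z[9]=4 extend→box=[9,13)
i=10: min(r-i=3, Z[1]=0)=0; Z[10]=0
i=11: min(r-i=2, Z[2]=0)=0; Z[11]=0
i=12: min(r-i=1, Z[3]=3)=1; Z[12]=1
i=13: fresh scan; Z[13]=2 extend→box=[13,15)
i=14: min(r-i=1, Z[1]=0)=0; Z[14]=0
i=15: fresh scan; Z[15]=0
i=16: fresh scan; Z[16]=0
i=17: fresh scan; Z[17]=0
i=18: fresh scan; Z[18]=0
i=19: fresh scan; Z[19]=0
i=20: fresh scan; Z[20]=0
i=21: fresh scan; Z[21]=0
i=22: fresh scan; Z[22]=0
i=23: fresh scan; Z[23]=0
i=24: fresh scan; Z[24]=0
i=25: fresh scan; Z[25]=0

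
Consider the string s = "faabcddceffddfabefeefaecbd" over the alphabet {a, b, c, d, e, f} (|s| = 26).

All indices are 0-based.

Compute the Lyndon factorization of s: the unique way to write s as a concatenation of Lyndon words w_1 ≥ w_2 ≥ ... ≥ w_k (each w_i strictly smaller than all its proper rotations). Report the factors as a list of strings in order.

["f", "aabcddceffddfabefeefaecbd"]

emit factor 1: 'f' (i=0, period=1)
emit factor 2: 'aabcddceffddfabefeefaecbd' (i=1, period=25)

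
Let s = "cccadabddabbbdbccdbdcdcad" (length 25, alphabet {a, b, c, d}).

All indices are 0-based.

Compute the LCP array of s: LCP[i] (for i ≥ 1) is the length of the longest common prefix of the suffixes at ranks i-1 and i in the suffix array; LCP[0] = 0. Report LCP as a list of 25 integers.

[0, 2, 1, 2, 0, 2, 1, 1, 2, 2, 0, 3, 1, 2, 2, 1, 2, 0, 1, 3, 1, 2, 1, 2, 1]

rank→(start, suffix):
  0 → (9, 'abbbdbccdbdcdcad')
  1 → (5, 'abddabbbdbccdbdcdcad')
  2 → (23, 'ad')
  3 → (3, 'adabddabbbdbccdbdcdcad')
  4 → (10, 'bbbdbccdbdcdcad')
  5 → (11, 'bbdbccdbdcdcad')
  6 → (14, 'bccdbdcdcad')
  7 → (12, 'bdbccdbdcdcad')
  8 → (18, 'bdcdcad')
  9 → (6, 'bddabbbdbccdbdcdcad')
  10 → (22, 'cad')
  11 → (2, 'cadabddabbbdbccdbdcdcad')
  12 → (1, 'ccadabddabbbdbccdbdcdcad')
  13 → (0, 'cccadabddabbbdbccdbdcdcad')
  14 → (15, 'ccdbdcdcad')
  15 → (16, 'cdbdcdcad')
  16 → (20, 'cdcad')
  17 → (24, 'd')
  18 → (8, 'dabbbdbccdbdcdcad')
  19 → (4, 'dabddabbbdbccdbdcdcad')
  20 → (13, 'dbccdbdcdcad')
  21 → (17, 'dbdcdcad')
  22 → (21, 'dcad')
  23 → (19, 'dcdcad')
  24 → (7, 'ddabbbdbccdbdcdcad')

SA = [9, 5, 23, 3, 10, 11, 14, 12, 18, 6, 22, 2, 1, 0, 15, 16, 20, 24, 8, 4, 13, 17, 21, 19, 7]
i: (SA[i-1],SA[i]) lcp shared
  1: (9,5) 2 'ab'
  2: (5,23) 1 'a'
  3: (23,3) 2 'ad'
  4: (3,10) 0 ''
  5: (10,11) 2 'bb'
  6: (11,14) 1 'b'
  7: (14,12) 1 'b'
  8: (12,18) 2 'bd'
  9: (18,6) 2 'bd'
  10: (6,22) 0 ''
  11: (22,2) 3 'cad'
  12: (2,1) 1 'c'
  13: (1,0) 2 'cc'
  14: (0,15) 2 'cc'
  15: (15,16) 1 'c'
  16: (16,20) 2 'cd'
  17: (20,24) 0 ''
  18: (24,8) 1 'd'
  19: (8,4) 3 'dab'
  20: (4,13) 1 'd'
  21: (13,17) 2 'db'
  22: (17,21) 1 'd'
  23: (21,19) 2 'dc'
  24: (19,7) 1 'd'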